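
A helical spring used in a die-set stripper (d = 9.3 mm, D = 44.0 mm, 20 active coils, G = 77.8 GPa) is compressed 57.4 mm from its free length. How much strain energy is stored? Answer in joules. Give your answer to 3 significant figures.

70.3 J

k = Gd⁴/(8D³N_a) = (77.8×10³)(9.3⁴)/(8·44.0³·20) = 42.701 N/mm
U = ½kδ² = 0.5 × 42.701 × 57.4² = 70344 N·mm = 70.344 J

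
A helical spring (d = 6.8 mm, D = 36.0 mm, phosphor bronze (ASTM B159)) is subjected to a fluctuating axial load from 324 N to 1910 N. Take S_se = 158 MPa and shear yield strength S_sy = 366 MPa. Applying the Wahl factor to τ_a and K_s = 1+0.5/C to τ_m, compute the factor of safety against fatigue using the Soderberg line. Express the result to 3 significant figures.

0.349

C = D/d = 36.0/6.8 = 5.2941; K_W = (4C−1)/(4C−4)+0.615/C = 1.2908; K_s = 1+0.5/C = 1.0944
F_a = (F_max−F_min)/2 = 793 N; F_m = (F_max+F_min)/2 = 1117 N
τ_a = K_W·8F_aD/(πd³) = 1.2908 × 231.2 = 298.44 MPa
τ_m = K_s·8F_mD/(πd³) = 1.0944 × 325.66 = 356.42 MPa
Soderberg: 1/n_f = τ_a/S_se + τ_m/S_sy = 298.44/158 + 356.42/366 = 1.88886 + 0.97383 = 2.8627
n_f = 1/2.8627 = 0.3493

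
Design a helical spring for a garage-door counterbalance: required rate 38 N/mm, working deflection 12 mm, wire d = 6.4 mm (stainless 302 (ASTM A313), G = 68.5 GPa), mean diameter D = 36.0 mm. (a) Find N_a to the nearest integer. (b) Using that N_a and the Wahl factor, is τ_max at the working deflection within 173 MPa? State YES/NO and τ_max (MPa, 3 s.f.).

N_a = Gd⁴/(8D³k) = (68.5×10³)(6.4⁴)/(8·36.0³·38) = 8.103 → N_a = 8
Actual rate k = Gd⁴/(8D³·8) = 38.488 N/mm
Working load F = kδ = 38.488·12 = 461.85 N
C = 36.0/6.4 = 5.6250; K_W = (4C−1)/(4C−4)+0.615/C = 1.2715
τ_max = K_W·8FD/(πd³) = 1.2715·161.51 = 205.36 MPa
τ_max > 173 MPa → exceeds allowable

(a) 8 coils; (b) NO, τ_max = 205 MPa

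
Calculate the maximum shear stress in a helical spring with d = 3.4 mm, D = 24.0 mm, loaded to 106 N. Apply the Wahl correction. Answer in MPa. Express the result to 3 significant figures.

200 MPa

Spring index C = D/d = 24.0/3.4 = 7.0588
K_W = (4C−1)/(4C−4) + 0.615/C = 27.235/24.235 + 0.0871 = 1.2109
τ₀ = 8FD/(πd³) = 8·106·24.0/(π·3.4³) = 20352/123.48 = 164.82 MPa
τ_max = K·τ₀ = 1.2109 × 164.82 = 199.59 MPa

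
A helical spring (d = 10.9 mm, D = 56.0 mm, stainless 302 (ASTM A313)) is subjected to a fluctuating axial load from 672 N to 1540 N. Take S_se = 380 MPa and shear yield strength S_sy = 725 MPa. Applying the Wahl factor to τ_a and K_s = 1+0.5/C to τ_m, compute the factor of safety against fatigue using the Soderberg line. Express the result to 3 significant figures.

2.87

C = D/d = 56.0/10.9 = 5.1376; K_W = (4C−1)/(4C−4)+0.615/C = 1.3010; K_s = 1+0.5/C = 1.0973
F_a = (F_max−F_min)/2 = 434 N; F_m = (F_max+F_min)/2 = 1106 N
τ_a = K_W·8F_aD/(πd³) = 1.3010 × 47.79 = 62.174 MPa
τ_m = K_s·8F_mD/(πd³) = 1.0973 × 121.79 = 133.64 MPa
Soderberg: 1/n_f = τ_a/S_se + τ_m/S_sy = 62.174/380 + 133.64/725 = 0.16361 + 0.18433 = 0.34795
n_f = 1/0.34795 = 2.874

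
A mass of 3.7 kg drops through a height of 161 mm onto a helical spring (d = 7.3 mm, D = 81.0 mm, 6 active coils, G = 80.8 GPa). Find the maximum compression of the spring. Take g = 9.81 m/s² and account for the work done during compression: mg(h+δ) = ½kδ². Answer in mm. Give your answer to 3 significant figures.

k = Gd⁴/(8D³N_a) = (80.8×10³)(7.3⁴)/(8·81.0³·6) = 8.9951 N/mm
W = mg = 3.7 × 9.81 = 36.297 N
½kδ² − Wδ − Wh = 0 → δ = (W + √(W² + 2kWh))/k
δ = (36.297 + √(1317.5 + 105132))/8.9951 = (36.297 + 326.27)/8.9951 = 40.307 mm

40.3 mm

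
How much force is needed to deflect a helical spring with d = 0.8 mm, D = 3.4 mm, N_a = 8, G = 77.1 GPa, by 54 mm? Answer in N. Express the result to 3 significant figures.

k = Gd⁴/(8D³N_a) = (77.1×10³)(0.8⁴)/(8·3.4³·8) = 12.554 N/mm
F = k·δ = 12.554 × 54 = 677.94 N

678 N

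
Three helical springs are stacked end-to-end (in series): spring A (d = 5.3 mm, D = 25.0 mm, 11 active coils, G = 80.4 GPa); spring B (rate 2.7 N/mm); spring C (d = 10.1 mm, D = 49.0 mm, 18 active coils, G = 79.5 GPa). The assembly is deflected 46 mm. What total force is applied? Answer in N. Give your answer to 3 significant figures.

112 N

k_A = Gd⁴/(8D³N_a) = (80.4×10³)(5.3⁴)/(8·25.0³·11) = 46.138 N/mm
k_C = Gd⁴/(8D³N_a) = (79.5×10³)(10.1⁴)/(8·49.0³·18) = 48.832 N/mm
Series: 1/k_eq = 1/46.138 + 1/2.7 + 1/48.832 = 0.41252; k_eq = 2.4241 N/mm
F = k_eq·δ = 2.4241·46 = 111.51 N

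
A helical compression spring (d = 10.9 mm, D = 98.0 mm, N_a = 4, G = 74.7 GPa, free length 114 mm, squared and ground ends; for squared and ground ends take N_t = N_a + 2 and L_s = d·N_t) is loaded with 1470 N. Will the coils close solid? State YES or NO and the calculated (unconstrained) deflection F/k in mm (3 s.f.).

NO, δ = 42.0 mm

k = Gd⁴/(8D³N_a) = (74.7×10³)(10.9⁴)/(8·98.0³·4) = 35.011 N/mm
N_t = 6; L_s = 10.9·6 = 65.4 mm; δ_solid = L₀ − L_s = 114 − 65.4 = 48.6 mm
δ = F/k = 1470/35.011 = 41.987 mm
δ < δ_solid → spring does not go solid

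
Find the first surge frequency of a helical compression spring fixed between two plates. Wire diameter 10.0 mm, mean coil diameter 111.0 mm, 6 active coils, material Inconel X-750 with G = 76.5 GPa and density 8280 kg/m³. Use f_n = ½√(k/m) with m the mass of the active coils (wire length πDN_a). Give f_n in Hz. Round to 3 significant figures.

46.3 Hz

k = Gd⁴/(8D³N_a) = (76.5×10³)(10.0⁴)/(8·111.0³·6) = 11.653 N/mm = 11653 N/m
Wire length L = πDN_a = π·111.0·6 = 2092.3 mm
m = ρ·(πd²/4)·L = 8280 × 78.54×10⁻⁶ m² × 2.0923 m = 1.3606 kg
f_n = ½√(k/m) = 0.5·√(11653/1.3606) = 0.5·√(8564.6) = 46.273 Hz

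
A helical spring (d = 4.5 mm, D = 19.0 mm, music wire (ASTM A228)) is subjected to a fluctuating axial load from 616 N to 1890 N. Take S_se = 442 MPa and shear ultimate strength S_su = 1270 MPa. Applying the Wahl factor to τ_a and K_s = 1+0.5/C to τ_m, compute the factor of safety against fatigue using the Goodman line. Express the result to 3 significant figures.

C = D/d = 19.0/4.5 = 4.2222; K_W = (4C−1)/(4C−4)+0.615/C = 1.3784; K_s = 1+0.5/C = 1.1184
F_a = (F_max−F_min)/2 = 637 N; F_m = (F_max+F_min)/2 = 1253 N
τ_a = K_W·8F_aD/(πd³) = 1.3784 × 338.22 = 466.2 MPa
τ_m = K_s·8F_mD/(πd³) = 1.1184 × 665.28 = 744.07 MPa
Goodman: 1/n_f = τ_a/S_se + τ_m/S_su = 466.2/442 + 744.07/1270 = 1.05476 + 0.58588 = 1.6406
n_f = 1/1.6406 = 0.6095

0.610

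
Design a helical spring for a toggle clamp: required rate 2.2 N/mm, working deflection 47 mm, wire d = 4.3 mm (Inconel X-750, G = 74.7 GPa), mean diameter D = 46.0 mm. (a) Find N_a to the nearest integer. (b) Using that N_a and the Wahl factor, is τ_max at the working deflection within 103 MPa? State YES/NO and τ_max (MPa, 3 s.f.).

N_a = Gd⁴/(8D³k) = (74.7×10³)(4.3⁴)/(8·46.0³·2.2) = 14.91 → N_a = 15
Actual rate k = Gd⁴/(8D³·15) = 2.1865 N/mm
Working load F = kδ = 2.1865·47 = 102.76 N
C = 46.0/4.3 = 10.6977; K_W = (4C−1)/(4C−4)+0.615/C = 1.1348
τ_max = K_W·8FD/(πd³) = 1.1348·151.4 = 171.81 MPa
τ_max > 103 MPa → exceeds allowable

(a) 15 coils; (b) NO, τ_max = 172 MPa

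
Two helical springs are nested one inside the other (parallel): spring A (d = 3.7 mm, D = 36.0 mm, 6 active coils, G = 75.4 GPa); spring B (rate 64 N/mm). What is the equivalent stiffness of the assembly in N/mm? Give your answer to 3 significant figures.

k_A = Gd⁴/(8D³N_a) = (75.4×10³)(3.7⁴)/(8·36.0³·6) = 6.31 N/mm
Parallel: k_eq = 6.31 + 64 = 70.31 N/mm

70.3 N/mm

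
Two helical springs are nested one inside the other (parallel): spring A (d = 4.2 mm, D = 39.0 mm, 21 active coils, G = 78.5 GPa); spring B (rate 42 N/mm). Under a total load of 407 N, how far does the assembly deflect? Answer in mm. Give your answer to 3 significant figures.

9.16 mm

k_A = Gd⁴/(8D³N_a) = (78.5×10³)(4.2⁴)/(8·39.0³·21) = 2.4511 N/mm
Parallel: k_eq = 2.4511 + 42 = 44.451 N/mm
δ = F/k_eq = 407/44.451 = 9.1561 mm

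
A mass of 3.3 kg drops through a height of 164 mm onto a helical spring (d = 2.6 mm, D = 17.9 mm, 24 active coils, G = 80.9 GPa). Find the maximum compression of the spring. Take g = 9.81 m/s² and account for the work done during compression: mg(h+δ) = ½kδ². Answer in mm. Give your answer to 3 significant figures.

66.7 mm

k = Gd⁴/(8D³N_a) = (80.9×10³)(2.6⁴)/(8·17.9³·24) = 3.3572 N/mm
W = mg = 3.3 × 9.81 = 32.373 N
½kδ² − Wδ − Wh = 0 → δ = (W + √(W² + 2kWh))/k
δ = (32.373 + √(1048 + 35648.3))/3.3572 = (32.373 + 191.56)/3.3572 = 66.702 mm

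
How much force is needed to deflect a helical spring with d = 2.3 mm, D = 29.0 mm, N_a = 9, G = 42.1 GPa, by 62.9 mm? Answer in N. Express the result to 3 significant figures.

42.2 N

k = Gd⁴/(8D³N_a) = (42.1×10³)(2.3⁴)/(8·29.0³·9) = 0.67091 N/mm
F = k·δ = 0.67091 × 62.9 = 42.2 N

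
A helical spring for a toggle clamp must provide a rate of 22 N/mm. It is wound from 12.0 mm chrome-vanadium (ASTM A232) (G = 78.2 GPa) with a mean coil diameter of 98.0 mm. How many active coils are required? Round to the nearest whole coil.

N_a = Gd⁴/(8D³k) = (78.2×10³ × 12.0⁴)/(8 × 98.0³ × 22)
    = 1.62156e+09 / 1.6565e+08 = 9.789 → 10 coils

10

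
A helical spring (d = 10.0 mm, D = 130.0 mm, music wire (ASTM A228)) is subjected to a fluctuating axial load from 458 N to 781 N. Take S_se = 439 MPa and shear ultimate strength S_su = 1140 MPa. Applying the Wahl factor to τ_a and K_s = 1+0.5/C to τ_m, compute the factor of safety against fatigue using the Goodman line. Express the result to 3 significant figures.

C = D/d = 130.0/10.0 = 13.0000; K_W = (4C−1)/(4C−4)+0.615/C = 1.1098; K_s = 1+0.5/C = 1.0385
F_a = (F_max−F_min)/2 = 161.5 N; F_m = (F_max+F_min)/2 = 619.5 N
τ_a = K_W·8F_aD/(πd³) = 1.1098 × 53.463 = 59.334 MPa
τ_m = K_s·8F_mD/(πd³) = 1.0385 × 205.08 = 212.97 MPa
Goodman: 1/n_f = τ_a/S_se + τ_m/S_su = 59.334/439 + 212.97/1140 = 0.13516 + 0.18681 = 0.32197
n_f = 1/0.32197 = 3.106

3.11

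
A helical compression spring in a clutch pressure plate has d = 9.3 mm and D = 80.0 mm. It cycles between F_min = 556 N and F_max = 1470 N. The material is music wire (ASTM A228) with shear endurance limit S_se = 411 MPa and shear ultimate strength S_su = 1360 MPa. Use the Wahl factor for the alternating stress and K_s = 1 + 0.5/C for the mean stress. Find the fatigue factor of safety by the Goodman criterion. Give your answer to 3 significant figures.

C = D/d = 80.0/9.3 = 8.6022; K_W = (4C−1)/(4C−4)+0.615/C = 1.1702; K_s = 1+0.5/C = 1.0581
F_a = (F_max−F_min)/2 = 457 N; F_m = (F_max+F_min)/2 = 1013 N
τ_a = K_W·8F_aD/(πd³) = 1.1702 × 115.74 = 135.44 MPa
τ_m = K_s·8F_mD/(πd³) = 1.0581 × 256.56 = 271.47 MPa
Goodman: 1/n_f = τ_a/S_se + τ_m/S_su = 135.44/411 + 271.47/1360 = 0.32953 + 0.19961 = 0.52914
n_f = 1/0.52914 = 1.89

1.89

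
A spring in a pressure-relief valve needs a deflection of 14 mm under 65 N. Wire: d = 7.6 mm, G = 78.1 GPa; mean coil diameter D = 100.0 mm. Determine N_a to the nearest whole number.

Required rate k = F/δ = 65/14 = 4.6429 N/mm
N_a = Gd⁴/(8D³k) = (78.1×10³ × 7.6⁴)/(8 × 100.0³ × 4.6429)
    = 2.60559e+08 / 3.71429e+07 = 7.015 → 7 coils

7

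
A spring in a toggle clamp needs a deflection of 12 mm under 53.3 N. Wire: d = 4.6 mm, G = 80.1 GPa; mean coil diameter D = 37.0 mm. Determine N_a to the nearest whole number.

20

Required rate k = F/δ = 53.3/12 = 4.4417 N/mm
N_a = Gd⁴/(8D³k) = (80.1×10³ × 4.6⁴)/(8 × 37.0³ × 4.4417)
    = 3.58644e+07 / 1.79987e+06 = 19.93 → 20 coils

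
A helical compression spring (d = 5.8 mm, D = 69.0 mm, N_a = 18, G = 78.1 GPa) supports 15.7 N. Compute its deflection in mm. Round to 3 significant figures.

k = Gd⁴/(8D³N_a) = (78.1×10³)(5.8⁴)/(8·69.0³·18) = 1.8683 N/mm
δ = F/k = 15.7 / 1.8683 = 8.4032 mm

8.40 mm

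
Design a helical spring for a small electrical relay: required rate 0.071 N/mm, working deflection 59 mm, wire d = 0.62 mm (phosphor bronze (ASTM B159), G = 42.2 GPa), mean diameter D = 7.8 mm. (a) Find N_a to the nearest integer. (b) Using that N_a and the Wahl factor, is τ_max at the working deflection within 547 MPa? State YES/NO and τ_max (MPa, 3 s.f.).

N_a = Gd⁴/(8D³k) = (42.2×10³)(0.62⁴)/(8·7.8³·0.071) = 23.13 → N_a = 23
Actual rate k = Gd⁴/(8D³·23) = 0.071413 N/mm
Working load F = kδ = 0.071413·59 = 4.2134 N
C = 7.8/0.62 = 12.5806; K_W = (4C−1)/(4C−4)+0.615/C = 1.1136
τ_max = K_W·8FD/(πd³) = 1.1136·351.15 = 391.05 MPa
τ_max ≤ 547 MPa → acceptable

(a) 23 coils; (b) YES, τ_max = 391 MPa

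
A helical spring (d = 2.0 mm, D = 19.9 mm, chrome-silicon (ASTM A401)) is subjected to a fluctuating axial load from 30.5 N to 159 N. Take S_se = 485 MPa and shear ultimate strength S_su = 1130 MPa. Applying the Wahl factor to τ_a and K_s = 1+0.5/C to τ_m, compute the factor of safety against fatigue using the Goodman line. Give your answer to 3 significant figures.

C = D/d = 19.9/2.0 = 9.9500; K_W = (4C−1)/(4C−4)+0.615/C = 1.1456; K_s = 1+0.5/C = 1.0503
F_a = (F_max−F_min)/2 = 64.25 N; F_m = (F_max+F_min)/2 = 94.75 N
τ_a = K_W·8F_aD/(πd³) = 1.1456 × 406.98 = 466.24 MPa
τ_m = K_s·8F_mD/(πd³) = 1.0503 × 600.18 = 630.34 MPa
Goodman: 1/n_f = τ_a/S_se + τ_m/S_su = 466.24/485 + 630.34/1130 = 0.96133 + 0.55782 = 1.5191
n_f = 1/1.5191 = 0.6583

0.658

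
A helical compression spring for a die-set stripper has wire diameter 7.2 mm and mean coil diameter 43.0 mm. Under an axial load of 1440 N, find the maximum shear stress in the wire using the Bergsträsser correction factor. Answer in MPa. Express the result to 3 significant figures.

Spring index C = D/d = 43.0/7.2 = 5.9722
K_B = (4C+2)/(4C−3) = 25.889/20.889 = 1.2394
τ₀ = 8FD/(πd³) = 8·1440·43.0/(π·7.2³) = 495360/1172.6 = 422.45 MPa
τ_max = K·τ₀ = 1.2394 × 422.45 = 523.57 MPa

524 MPa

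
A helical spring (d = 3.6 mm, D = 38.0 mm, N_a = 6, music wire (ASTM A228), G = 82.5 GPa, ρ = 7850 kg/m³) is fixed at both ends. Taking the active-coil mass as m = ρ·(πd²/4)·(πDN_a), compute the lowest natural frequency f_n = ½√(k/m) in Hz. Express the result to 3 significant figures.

152 Hz

k = Gd⁴/(8D³N_a) = (82.5×10³)(3.6⁴)/(8·38.0³·6) = 5.261 N/mm = 5261 N/m
Wire length L = πDN_a = π·38.0·6 = 716.28 mm
m = ρ·(πd²/4)·L = 7850 × 10.179×10⁻⁶ m² × 0.71628 m = 0.057233 kg
f_n = ½√(k/m) = 0.5·√(5261/0.057233) = 0.5·√(91923) = 151.59 Hz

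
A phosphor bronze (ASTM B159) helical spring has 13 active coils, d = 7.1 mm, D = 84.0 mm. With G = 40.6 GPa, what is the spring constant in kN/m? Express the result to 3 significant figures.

k = Gd⁴/(8D³N_a) = (40.6×10³ × 7.1⁴) / (8 × 84.0³ × 13)
  = 1.03171e+08 / 6.16412e+07 = 1.6737 N/mm

1.67 kN/m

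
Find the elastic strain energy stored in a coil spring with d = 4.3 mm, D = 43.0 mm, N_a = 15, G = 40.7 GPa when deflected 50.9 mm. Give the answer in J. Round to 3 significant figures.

1.89 J

k = Gd⁴/(8D³N_a) = (40.7×10³)(4.3⁴)/(8·43.0³·15) = 1.4584 N/mm
U = ½kδ² = 0.5 × 1.4584 × 50.9² = 1889.2 N·mm = 1.8892 J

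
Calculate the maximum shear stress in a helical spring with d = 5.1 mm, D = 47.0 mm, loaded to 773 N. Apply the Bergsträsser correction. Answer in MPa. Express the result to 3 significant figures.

800 MPa

Spring index C = D/d = 47.0/5.1 = 9.2157
K_B = (4C+2)/(4C−3) = 38.863/33.863 = 1.1477
τ₀ = 8FD/(πd³) = 8·773·47.0/(π·5.1³) = 290648/416.74 = 697.44 MPa
τ_max = K·τ₀ = 1.1477 × 697.44 = 800.42 MPa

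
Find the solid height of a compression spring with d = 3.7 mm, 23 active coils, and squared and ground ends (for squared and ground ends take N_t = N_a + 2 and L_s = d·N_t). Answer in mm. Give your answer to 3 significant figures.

squared and ground ends: N_t = N_a + 2 = 23 + 2 = 25
L_s = d·N_t = 3.7 × 25 = 92.5 mm

92.5 mm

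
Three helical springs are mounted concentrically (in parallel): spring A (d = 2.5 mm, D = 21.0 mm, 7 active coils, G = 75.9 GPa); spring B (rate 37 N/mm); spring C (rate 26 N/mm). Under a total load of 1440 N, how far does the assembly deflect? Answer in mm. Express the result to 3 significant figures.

k_A = Gd⁴/(8D³N_a) = (75.9×10³)(2.5⁴)/(8·21.0³·7) = 5.7168 N/mm
Parallel: k_eq = 5.7168 + 37 + 26 = 68.717 N/mm
δ = F/k_eq = 1440/68.717 = 20.956 mm

21.0 mm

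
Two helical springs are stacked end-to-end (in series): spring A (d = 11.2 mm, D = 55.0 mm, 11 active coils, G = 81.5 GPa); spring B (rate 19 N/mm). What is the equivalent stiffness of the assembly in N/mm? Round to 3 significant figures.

k_A = Gd⁴/(8D³N_a) = (81.5×10³)(11.2⁴)/(8·55.0³·11) = 87.591 N/mm
Series: 1/k_eq = 1/87.591 + 1/19 = 0.064048; k_eq = 15.613 N/mm

15.6 N/mm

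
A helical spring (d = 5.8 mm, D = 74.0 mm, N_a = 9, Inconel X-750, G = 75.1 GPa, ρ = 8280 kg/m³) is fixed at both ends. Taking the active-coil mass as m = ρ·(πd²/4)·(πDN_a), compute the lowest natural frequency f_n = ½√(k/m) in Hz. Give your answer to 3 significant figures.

k = Gd⁴/(8D³N_a) = (75.1×10³)(5.8⁴)/(8·74.0³·9) = 2.9129 N/mm = 2912.9 N/m
Wire length L = πDN_a = π·74.0·9 = 2092.3 mm
m = ρ·(πd²/4)·L = 8280 × 26.421×10⁻⁶ m² × 2.0923 m = 0.45772 kg
f_n = ½√(k/m) = 0.5·√(2912.9/0.45772) = 0.5·√(6363.9) = 39.887 Hz

39.9 Hz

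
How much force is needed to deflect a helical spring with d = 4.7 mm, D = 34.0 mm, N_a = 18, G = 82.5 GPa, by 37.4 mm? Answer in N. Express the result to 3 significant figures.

266 N

k = Gd⁴/(8D³N_a) = (82.5×10³)(4.7⁴)/(8·34.0³·18) = 7.1129 N/mm
F = k·δ = 7.1129 × 37.4 = 266.02 N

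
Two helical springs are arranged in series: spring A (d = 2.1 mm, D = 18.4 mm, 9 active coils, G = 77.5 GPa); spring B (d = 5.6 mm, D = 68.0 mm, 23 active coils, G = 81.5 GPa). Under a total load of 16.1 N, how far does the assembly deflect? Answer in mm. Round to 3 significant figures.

k_A = Gd⁴/(8D³N_a) = (77.5×10³)(2.1⁴)/(8·18.4³·9) = 3.3604 N/mm
k_B = Gd⁴/(8D³N_a) = (81.5×10³)(5.6⁴)/(8·68.0³·23) = 1.3854 N/mm
Series: 1/k_eq = 1/3.3604 + 1/1.3854 = 1.0194; k_eq = 0.98096 N/mm
δ = F/k_eq = 16.1/0.98096 = 16.413 mm

16.4 mm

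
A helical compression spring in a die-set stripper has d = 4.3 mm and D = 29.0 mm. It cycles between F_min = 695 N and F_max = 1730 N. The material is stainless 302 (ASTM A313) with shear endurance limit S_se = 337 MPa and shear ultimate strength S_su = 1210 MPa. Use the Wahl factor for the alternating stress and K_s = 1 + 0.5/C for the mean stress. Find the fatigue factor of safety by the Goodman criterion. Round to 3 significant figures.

0.365

C = D/d = 29.0/4.3 = 6.7442; K_W = (4C−1)/(4C−4)+0.615/C = 1.2218; K_s = 1+0.5/C = 1.0741
F_a = (F_max−F_min)/2 = 517.5 N; F_m = (F_max+F_min)/2 = 1212.5 N
τ_a = K_W·8F_aD/(πd³) = 1.2218 × 480.67 = 587.26 MPa
τ_m = K_s·8F_mD/(πd³) = 1.0741 × 1126.2 = 1209.7 MPa
Goodman: 1/n_f = τ_a/S_se + τ_m/S_su = 587.26/337 + 1209.7/1210 = 1.74260 + 0.99974 = 2.7423
n_f = 1/2.7423 = 0.3647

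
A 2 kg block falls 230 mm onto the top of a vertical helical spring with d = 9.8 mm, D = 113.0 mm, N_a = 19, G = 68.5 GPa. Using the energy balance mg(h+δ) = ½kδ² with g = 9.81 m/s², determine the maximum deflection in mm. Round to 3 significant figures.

k = Gd⁴/(8D³N_a) = (68.5×10³)(9.8⁴)/(8·113.0³·19) = 2.8808 N/mm
W = mg = 2 × 9.81 = 19.62 N
½kδ² − Wδ − Wh = 0 → δ = (W + √(W² + 2kWh))/k
δ = (19.62 + √(384.94 + 26000))/2.8808 = (19.62 + 162.43)/2.8808 = 63.195 mm

63.2 mm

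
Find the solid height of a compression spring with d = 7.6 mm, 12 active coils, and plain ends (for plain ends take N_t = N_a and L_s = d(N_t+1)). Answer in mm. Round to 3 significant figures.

98.8 mm

plain ends: N_t = N_a = 12
L_s = d·(N_t+1) = 7.6 × 13 = 98.8 mm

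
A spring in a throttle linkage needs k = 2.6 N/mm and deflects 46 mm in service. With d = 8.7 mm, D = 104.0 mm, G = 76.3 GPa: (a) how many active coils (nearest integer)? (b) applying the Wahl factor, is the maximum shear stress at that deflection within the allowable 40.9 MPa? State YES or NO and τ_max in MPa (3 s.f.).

(a) 19 coils; (b) NO, τ_max = 53.0 MPa

N_a = Gd⁴/(8D³k) = (76.3×10³)(8.7⁴)/(8·104.0³·2.6) = 18.68 → N_a = 19
Actual rate k = Gd⁴/(8D³·19) = 2.5566 N/mm
Working load F = kδ = 2.5566·46 = 117.6 N
C = 104.0/8.7 = 11.9540; K_W = (4C−1)/(4C−4)+0.615/C = 1.1199
τ_max = K_W·8FD/(πd³) = 1.1199·47.297 = 52.968 MPa
τ_max > 40.9 MPa → exceeds allowable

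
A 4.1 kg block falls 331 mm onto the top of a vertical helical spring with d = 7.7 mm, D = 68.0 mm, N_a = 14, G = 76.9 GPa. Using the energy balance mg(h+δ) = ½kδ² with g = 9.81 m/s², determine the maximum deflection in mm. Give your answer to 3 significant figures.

64.4 mm

k = Gd⁴/(8D³N_a) = (76.9×10³)(7.7⁴)/(8·68.0³·14) = 7.6762 N/mm
W = mg = 4.1 × 9.81 = 40.221 N
½kδ² − Wδ − Wh = 0 → δ = (W + √(W² + 2kWh))/k
δ = (40.221 + √(1617.7 + 204388))/7.6762 = (40.221 + 453.88)/7.6762 = 64.368 mm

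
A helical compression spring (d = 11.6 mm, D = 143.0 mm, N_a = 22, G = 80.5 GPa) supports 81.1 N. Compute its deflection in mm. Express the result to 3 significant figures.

28.6 mm

k = Gd⁴/(8D³N_a) = (80.5×10³)(11.6⁴)/(8·143.0³·22) = 2.8321 N/mm
δ = F/k = 81.1 / 2.8321 = 28.636 mm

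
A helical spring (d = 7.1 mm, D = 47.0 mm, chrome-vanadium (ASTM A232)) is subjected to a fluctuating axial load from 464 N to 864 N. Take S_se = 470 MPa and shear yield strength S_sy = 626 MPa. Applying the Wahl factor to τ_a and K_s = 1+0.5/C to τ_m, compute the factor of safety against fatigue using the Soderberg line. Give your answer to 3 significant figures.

1.80

C = D/d = 47.0/7.1 = 6.6197; K_W = (4C−1)/(4C−4)+0.615/C = 1.2264; K_s = 1+0.5/C = 1.0755
F_a = (F_max−F_min)/2 = 200 N; F_m = (F_max+F_min)/2 = 664 N
τ_a = K_W·8F_aD/(πd³) = 1.2264 × 66.879 = 82.019 MPa
τ_m = K_s·8F_mD/(πd³) = 1.0755 × 222.04 = 238.81 MPa
Soderberg: 1/n_f = τ_a/S_se + τ_m/S_sy = 82.019/470 + 238.81/626 = 0.17451 + 0.38149 = 0.55599
n_f = 1/0.55599 = 1.799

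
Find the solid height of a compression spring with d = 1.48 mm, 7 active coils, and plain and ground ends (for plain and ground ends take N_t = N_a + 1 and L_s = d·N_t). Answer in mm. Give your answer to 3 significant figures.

plain and ground ends: N_t = N_a + 1 = 7 + 1 = 8
L_s = d·N_t = 1.48 × 8 = 11.84 mm

11.8 mm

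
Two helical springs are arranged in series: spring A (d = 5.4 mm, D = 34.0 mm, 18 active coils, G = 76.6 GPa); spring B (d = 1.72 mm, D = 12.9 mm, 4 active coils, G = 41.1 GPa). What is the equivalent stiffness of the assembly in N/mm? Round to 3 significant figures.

3.60 N/mm

k_A = Gd⁴/(8D³N_a) = (76.6×10³)(5.4⁴)/(8·34.0³·18) = 11.508 N/mm
k_B = Gd⁴/(8D³N_a) = (41.1×10³)(1.72⁴)/(8·12.9³·4) = 5.2364 N/mm
Series: 1/k_eq = 1/11.508 + 1/5.2364 = 0.27786; k_eq = 3.5989 N/mm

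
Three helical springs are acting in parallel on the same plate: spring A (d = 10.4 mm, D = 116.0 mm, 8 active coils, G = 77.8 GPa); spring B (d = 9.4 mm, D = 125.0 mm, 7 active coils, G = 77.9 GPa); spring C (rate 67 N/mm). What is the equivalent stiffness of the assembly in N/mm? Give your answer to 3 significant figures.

k_A = Gd⁴/(8D³N_a) = (77.8×10³)(10.4⁴)/(8·116.0³·8) = 9.1109 N/mm
k_B = Gd⁴/(8D³N_a) = (77.9×10³)(9.4⁴)/(8·125.0³·7) = 5.5607 N/mm
Parallel: k_eq = 9.1109 + 5.5607 + 67 = 81.672 N/mm

81.7 N/mm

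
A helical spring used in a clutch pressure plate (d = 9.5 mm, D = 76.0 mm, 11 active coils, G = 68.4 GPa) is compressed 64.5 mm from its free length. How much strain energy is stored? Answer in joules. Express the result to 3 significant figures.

30.0 J

k = Gd⁴/(8D³N_a) = (68.4×10³)(9.5⁴)/(8·76.0³·11) = 14.422 N/mm
U = ½kδ² = 0.5 × 14.422 × 64.5² = 30000 N·mm = 30 J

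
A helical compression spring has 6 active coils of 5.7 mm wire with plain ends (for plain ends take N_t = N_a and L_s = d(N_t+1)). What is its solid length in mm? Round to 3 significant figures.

39.9 mm

plain ends: N_t = N_a = 6
L_s = d·(N_t+1) = 5.7 × 7 = 39.9 mm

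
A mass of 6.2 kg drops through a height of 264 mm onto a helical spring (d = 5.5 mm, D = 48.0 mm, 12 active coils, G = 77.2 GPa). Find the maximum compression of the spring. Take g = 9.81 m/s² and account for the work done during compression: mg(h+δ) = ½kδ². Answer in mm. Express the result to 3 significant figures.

79.2 mm

k = Gd⁴/(8D³N_a) = (77.2×10³)(5.5⁴)/(8·48.0³·12) = 6.6539 N/mm
W = mg = 6.2 × 9.81 = 60.822 N
½kδ² − Wδ − Wh = 0 → δ = (W + √(W² + 2kWh))/k
δ = (60.822 + √(3699.3 + 213682))/6.6539 = (60.822 + 466.24)/6.6539 = 79.212 mm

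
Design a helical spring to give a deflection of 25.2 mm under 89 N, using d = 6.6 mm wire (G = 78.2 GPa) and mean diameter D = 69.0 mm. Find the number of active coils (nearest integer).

Required rate k = F/δ = 89/25.2 = 3.5317 N/mm
N_a = Gd⁴/(8D³k) = (78.2×10³ × 6.6⁴)/(8 × 69.0³ × 3.5317)
    = 1.48382e+08 / 9.28168e+06 = 15.99 → 16 coils

16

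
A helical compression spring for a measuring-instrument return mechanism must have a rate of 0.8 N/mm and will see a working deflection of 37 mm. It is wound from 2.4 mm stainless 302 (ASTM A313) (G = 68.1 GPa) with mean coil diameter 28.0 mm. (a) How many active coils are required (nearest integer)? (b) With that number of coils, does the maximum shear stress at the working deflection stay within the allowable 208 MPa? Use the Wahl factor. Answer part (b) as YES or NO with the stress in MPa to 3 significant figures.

N_a = Gd⁴/(8D³k) = (68.1×10³)(2.4⁴)/(8·28.0³·0.8) = 16.08 → N_a = 16
Actual rate k = Gd⁴/(8D³·16) = 0.8041 N/mm
Working load F = kδ = 0.8041·37 = 29.752 N
C = 28.0/2.4 = 11.6667; K_W = (4C−1)/(4C−4)+0.615/C = 1.1230
τ_max = K_W·8FD/(πd³) = 1.1230·153.45 = 172.33 MPa
τ_max ≤ 208 MPa → acceptable

(a) 16 coils; (b) YES, τ_max = 172 MPa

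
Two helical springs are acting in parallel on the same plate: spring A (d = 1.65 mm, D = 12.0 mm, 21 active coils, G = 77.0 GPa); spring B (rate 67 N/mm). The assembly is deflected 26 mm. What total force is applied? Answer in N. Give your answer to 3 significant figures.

1790 N

k_A = Gd⁴/(8D³N_a) = (77.0×10³)(1.65⁴)/(8·12.0³·21) = 1.966 N/mm
Parallel: k_eq = 1.966 + 67 = 68.966 N/mm
F = k_eq·δ = 68.966·26 = 1793.1 N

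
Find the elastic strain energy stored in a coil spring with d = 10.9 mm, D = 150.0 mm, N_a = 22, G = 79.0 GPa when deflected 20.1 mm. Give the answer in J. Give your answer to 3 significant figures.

0.379 J

k = Gd⁴/(8D³N_a) = (79.0×10³)(10.9⁴)/(8·150.0³·22) = 1.8774 N/mm
U = ½kδ² = 0.5 × 1.8774 × 20.1² = 379.24 N·mm = 0.37924 J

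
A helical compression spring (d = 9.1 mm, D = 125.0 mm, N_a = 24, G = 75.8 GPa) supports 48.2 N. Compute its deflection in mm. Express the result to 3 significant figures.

k = Gd⁴/(8D³N_a) = (75.8×10³)(9.1⁴)/(8·125.0³·24) = 1.3861 N/mm
δ = F/k = 48.2 / 1.3861 = 34.773 mm

34.8 mm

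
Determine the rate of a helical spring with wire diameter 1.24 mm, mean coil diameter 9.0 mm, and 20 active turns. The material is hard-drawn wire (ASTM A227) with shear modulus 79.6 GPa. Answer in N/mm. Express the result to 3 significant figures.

k = Gd⁴/(8D³N_a) = (79.6×10³ × 1.24⁴) / (8 × 9.0³ × 20)
  = 188191 / 116640 = 1.6134 N/mm

1.61 N/mm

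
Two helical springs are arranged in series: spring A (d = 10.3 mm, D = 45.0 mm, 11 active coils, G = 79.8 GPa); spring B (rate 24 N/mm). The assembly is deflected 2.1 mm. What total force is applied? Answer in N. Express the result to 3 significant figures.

k_A = Gd⁴/(8D³N_a) = (79.8×10³)(10.3⁴)/(8·45.0³·11) = 112 N/mm
Series: 1/k_eq = 1/112 + 1/24 = 0.050595; k_eq = 19.765 N/mm
F = k_eq·δ = 19.765·2.1 = 41.506 N

41.5 N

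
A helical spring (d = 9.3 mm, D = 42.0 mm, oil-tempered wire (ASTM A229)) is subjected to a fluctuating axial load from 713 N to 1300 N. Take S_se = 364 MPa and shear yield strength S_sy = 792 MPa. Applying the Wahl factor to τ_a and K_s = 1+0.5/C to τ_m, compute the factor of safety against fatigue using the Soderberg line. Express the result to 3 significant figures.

3.01

C = D/d = 42.0/9.3 = 4.5161; K_W = (4C−1)/(4C−4)+0.615/C = 1.3495; K_s = 1+0.5/C = 1.1107
F_a = (F_max−F_min)/2 = 293.5 N; F_m = (F_max+F_min)/2 = 1006.5 N
τ_a = K_W·8F_aD/(πd³) = 1.3495 × 39.026 = 52.664 MPa
τ_m = K_s·8F_mD/(πd³) = 1.1107 × 133.83 = 148.65 MPa
Soderberg: 1/n_f = τ_a/S_se + τ_m/S_sy = 52.664/364 + 148.65/792 = 0.14468 + 0.18769 = 0.33237
n_f = 1/0.33237 = 3.009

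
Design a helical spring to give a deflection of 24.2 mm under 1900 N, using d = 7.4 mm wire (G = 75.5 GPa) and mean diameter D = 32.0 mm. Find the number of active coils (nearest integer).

11

Required rate k = F/δ = 1900/24.2 = 78.512 N/mm
N_a = Gd⁴/(8D³k) = (75.5×10³ × 7.4⁴)/(8 × 32.0³ × 78.512)
    = 2.26399e+08 / 2.05816e+07 = 11 → 11 coils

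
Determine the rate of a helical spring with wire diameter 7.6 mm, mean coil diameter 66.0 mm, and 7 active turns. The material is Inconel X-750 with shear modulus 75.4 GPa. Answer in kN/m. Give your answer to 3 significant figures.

k = Gd⁴/(8D³N_a) = (75.4×10³ × 7.6⁴) / (8 × 66.0³ × 7)
  = 2.51551e+08 / 1.60998e+07 = 15.624 N/mm

15.6 kN/m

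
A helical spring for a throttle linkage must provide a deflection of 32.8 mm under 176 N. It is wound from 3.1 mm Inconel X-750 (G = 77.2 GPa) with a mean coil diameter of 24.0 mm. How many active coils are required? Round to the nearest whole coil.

12

Required rate k = F/δ = 176/32.8 = 5.3659 N/mm
N_a = Gd⁴/(8D³k) = (77.2×10³ × 3.1⁴)/(8 × 24.0³ × 5.3659)
    = 7.12958e+06 / 593420 = 12.01 → 12 coils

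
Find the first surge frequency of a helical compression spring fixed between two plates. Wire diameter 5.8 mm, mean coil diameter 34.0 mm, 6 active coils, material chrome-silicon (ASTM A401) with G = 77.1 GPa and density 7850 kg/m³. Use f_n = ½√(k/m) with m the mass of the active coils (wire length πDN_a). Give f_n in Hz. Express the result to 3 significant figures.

295 Hz

k = Gd⁴/(8D³N_a) = (77.1×10³)(5.8⁴)/(8·34.0³·6) = 46.248 N/mm = 46248 N/m
Wire length L = πDN_a = π·34.0·6 = 640.88 mm
m = ρ·(πd²/4)·L = 7850 × 26.421×10⁻⁶ m² × 0.64088 m = 0.13292 kg
f_n = ½√(k/m) = 0.5·√(46248/0.13292) = 0.5·√(3.4793e+05) = 294.93 Hz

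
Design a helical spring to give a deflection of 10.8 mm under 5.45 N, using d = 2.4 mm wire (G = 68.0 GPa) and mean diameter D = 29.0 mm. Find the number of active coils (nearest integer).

23

Required rate k = F/δ = 5.45/10.8 = 0.50463 N/mm
N_a = Gd⁴/(8D³k) = (68.0×10³ × 2.4⁴)/(8 × 29.0³ × 0.50463)
    = 2.25608e+06 / 98459.3 = 22.91 → 23 coils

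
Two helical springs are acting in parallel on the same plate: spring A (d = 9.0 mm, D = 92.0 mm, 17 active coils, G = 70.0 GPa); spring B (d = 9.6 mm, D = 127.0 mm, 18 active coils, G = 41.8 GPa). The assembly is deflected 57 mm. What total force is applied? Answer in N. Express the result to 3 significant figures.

316 N

k_A = Gd⁴/(8D³N_a) = (70.0×10³)(9.0⁴)/(8·92.0³·17) = 4.3368 N/mm
k_B = Gd⁴/(8D³N_a) = (41.8×10³)(9.6⁴)/(8·127.0³·18) = 1.2036 N/mm
Parallel: k_eq = 4.3368 + 1.2036 = 5.5404 N/mm
F = k_eq·δ = 5.5404·57 = 315.8 N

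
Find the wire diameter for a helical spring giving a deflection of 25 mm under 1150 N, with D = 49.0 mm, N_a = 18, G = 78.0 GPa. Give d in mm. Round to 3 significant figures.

10.0 mm

Required rate k = F/δ = 1150/25 = 46 N/mm
d = (8D³N_a·k / G)^(1/4) = (8·49.0³·18·46 / (78.0×10³))^0.25
  = (9991.1)^0.25 = 9.9978 mm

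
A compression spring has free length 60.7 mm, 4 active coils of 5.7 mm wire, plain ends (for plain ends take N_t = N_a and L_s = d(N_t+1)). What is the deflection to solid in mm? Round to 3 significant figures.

N_t = 4; L_s = 5.7·5 = 28.5 mm
δ_solid = L₀ − L_s = 60.7 − 28.5 = 32.2 mm

32.2 mm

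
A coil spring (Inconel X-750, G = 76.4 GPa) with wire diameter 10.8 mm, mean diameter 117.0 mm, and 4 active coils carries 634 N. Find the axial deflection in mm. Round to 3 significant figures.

31.3 mm

k = Gd⁴/(8D³N_a) = (76.4×10³)(10.8⁴)/(8·117.0³·4) = 20.281 N/mm
δ = F/k = 634 / 20.281 = 31.261 mm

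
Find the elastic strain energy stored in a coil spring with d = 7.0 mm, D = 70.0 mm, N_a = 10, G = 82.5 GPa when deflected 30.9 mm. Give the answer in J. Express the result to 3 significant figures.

3.45 J

k = Gd⁴/(8D³N_a) = (82.5×10³)(7.0⁴)/(8·70.0³·10) = 7.2188 N/mm
U = ½kδ² = 0.5 × 7.2188 × 30.9² = 3446.3 N·mm = 3.4463 J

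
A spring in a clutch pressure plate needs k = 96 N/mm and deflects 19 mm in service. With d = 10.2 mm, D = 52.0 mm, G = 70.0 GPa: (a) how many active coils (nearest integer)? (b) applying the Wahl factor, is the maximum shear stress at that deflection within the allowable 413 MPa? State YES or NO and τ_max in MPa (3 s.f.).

(a) 7 coils; (b) YES, τ_max = 297 MPa

N_a = Gd⁴/(8D³k) = (70.0×10³)(10.2⁴)/(8·52.0³·96) = 7.017 → N_a = 7
Actual rate k = Gd⁴/(8D³·7) = 96.228 N/mm
Working load F = kδ = 96.228·19 = 1828.3 N
C = 52.0/10.2 = 5.0980; K_W = (4C−1)/(4C−4)+0.615/C = 1.3036
τ_max = K_W·8FD/(πd³) = 1.3036·228.14 = 297.41 MPa
τ_max ≤ 413 MPa → acceptable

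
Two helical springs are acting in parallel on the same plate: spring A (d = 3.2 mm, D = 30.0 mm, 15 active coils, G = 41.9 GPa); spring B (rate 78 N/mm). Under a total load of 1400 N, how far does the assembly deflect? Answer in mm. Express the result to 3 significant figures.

17.6 mm

k_A = Gd⁴/(8D³N_a) = (41.9×10³)(3.2⁴)/(8·30.0³·15) = 1.356 N/mm
Parallel: k_eq = 1.356 + 78 = 79.356 N/mm
δ = F/k_eq = 1400/79.356 = 17.642 mm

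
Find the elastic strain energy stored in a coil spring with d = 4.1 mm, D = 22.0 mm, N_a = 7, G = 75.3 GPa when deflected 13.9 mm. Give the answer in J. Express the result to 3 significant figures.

3.45 J

k = Gd⁴/(8D³N_a) = (75.3×10³)(4.1⁴)/(8·22.0³·7) = 35.684 N/mm
U = ½kδ² = 0.5 × 35.684 × 13.9² = 3447.3 N·mm = 3.4473 J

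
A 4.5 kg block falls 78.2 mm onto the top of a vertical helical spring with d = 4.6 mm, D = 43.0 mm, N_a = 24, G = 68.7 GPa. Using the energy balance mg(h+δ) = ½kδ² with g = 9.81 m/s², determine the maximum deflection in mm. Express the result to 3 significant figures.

k = Gd⁴/(8D³N_a) = (68.7×10³)(4.6⁴)/(8·43.0³·24) = 2.015 N/mm
W = mg = 4.5 × 9.81 = 44.145 N
½kδ² − Wδ − Wh = 0 → δ = (W + √(W² + 2kWh))/k
δ = (44.145 + √(1948.8 + 13912.3))/2.015 = (44.145 + 125.94)/2.015 = 84.409 mm

84.4 mm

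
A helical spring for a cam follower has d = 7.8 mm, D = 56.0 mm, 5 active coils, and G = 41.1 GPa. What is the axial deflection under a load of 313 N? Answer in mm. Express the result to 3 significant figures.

k = Gd⁴/(8D³N_a) = (41.1×10³)(7.8⁴)/(8·56.0³·5) = 21.657 N/mm
δ = F/k = 313 / 21.657 = 14.453 mm

14.5 mm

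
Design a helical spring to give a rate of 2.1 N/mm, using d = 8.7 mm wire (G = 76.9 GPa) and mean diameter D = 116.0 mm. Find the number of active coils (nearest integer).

17

N_a = Gd⁴/(8D³k) = (76.9×10³ × 8.7⁴)/(8 × 116.0³ × 2.1)
    = 4.40558e+08 / 2.62231e+07 = 16.8 → 17 coils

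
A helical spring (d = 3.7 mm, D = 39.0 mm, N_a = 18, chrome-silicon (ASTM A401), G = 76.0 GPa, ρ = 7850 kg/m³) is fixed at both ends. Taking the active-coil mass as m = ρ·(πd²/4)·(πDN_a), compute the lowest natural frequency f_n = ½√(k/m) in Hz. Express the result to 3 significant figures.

47.3 Hz

k = Gd⁴/(8D³N_a) = (76.0×10³)(3.7⁴)/(8·39.0³·18) = 1.6675 N/mm = 1667.5 N/m
Wire length L = πDN_a = π·39.0·18 = 2205.4 mm
m = ρ·(πd²/4)·L = 7850 × 10.752×10⁻⁶ m² × 2.2054 m = 0.18614 kg
f_n = ½√(k/m) = 0.5·√(1667.5/0.18614) = 0.5·√(8958.1) = 47.324 Hz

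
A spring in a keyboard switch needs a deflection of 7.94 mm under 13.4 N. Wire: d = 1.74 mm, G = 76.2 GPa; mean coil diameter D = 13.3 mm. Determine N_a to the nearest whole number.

Required rate k = F/δ = 13.4/7.94 = 1.6877 N/mm
N_a = Gd⁴/(8D³k) = (76.2×10³ × 1.74⁴)/(8 × 13.3³ × 1.6877)
    = 698477 / 31763.6 = 21.99 → 22 coils

22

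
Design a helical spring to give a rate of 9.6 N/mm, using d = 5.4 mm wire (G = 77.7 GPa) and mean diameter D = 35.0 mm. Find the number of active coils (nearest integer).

N_a = Gd⁴/(8D³k) = (77.7×10³ × 5.4⁴)/(8 × 35.0³ × 9.6)
    = 6.60687e+07 / 3.2928e+06 = 20.06 → 20 coils

20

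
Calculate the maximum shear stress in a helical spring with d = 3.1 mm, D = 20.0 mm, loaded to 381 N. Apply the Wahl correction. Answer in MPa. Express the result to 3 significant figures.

Spring index C = D/d = 20.0/3.1 = 6.4516
K_W = (4C−1)/(4C−4) + 0.615/C = 24.806/21.806 + 0.0953 = 1.2329
τ₀ = 8FD/(πd³) = 8·381·20.0/(π·3.1³) = 60960/93.591 = 651.34 MPa
τ_max = K·τ₀ = 1.2329 × 651.34 = 803.04 MPa

803 MPa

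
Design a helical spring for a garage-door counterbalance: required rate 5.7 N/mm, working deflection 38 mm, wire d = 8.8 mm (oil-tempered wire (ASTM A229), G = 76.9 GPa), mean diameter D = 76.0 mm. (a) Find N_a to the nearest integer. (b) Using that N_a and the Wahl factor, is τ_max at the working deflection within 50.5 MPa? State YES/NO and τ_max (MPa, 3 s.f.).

(a) 23 coils; (b) NO, τ_max = 72.1 MPa

N_a = Gd⁴/(8D³k) = (76.9×10³)(8.8⁴)/(8·76.0³·5.7) = 23.04 → N_a = 23
Actual rate k = Gd⁴/(8D³·23) = 5.7095 N/mm
Working load F = kδ = 5.7095·38 = 216.96 N
C = 76.0/8.8 = 8.6364; K_W = (4C−1)/(4C−4)+0.615/C = 1.1694
τ_max = K_W·8FD/(πd³) = 1.1694·61.615 = 72.054 MPa
τ_max > 50.5 MPa → exceeds allowable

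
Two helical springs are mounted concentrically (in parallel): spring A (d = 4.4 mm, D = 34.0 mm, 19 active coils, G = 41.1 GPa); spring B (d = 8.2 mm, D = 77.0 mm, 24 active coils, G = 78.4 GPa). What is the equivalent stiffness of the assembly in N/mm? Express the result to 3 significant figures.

6.62 N/mm

k_A = Gd⁴/(8D³N_a) = (41.1×10³)(4.4⁴)/(8·34.0³·19) = 2.5785 N/mm
k_B = Gd⁴/(8D³N_a) = (78.4×10³)(8.2⁴)/(8·77.0³·24) = 4.0439 N/mm
Parallel: k_eq = 2.5785 + 4.0439 = 6.6224 N/mm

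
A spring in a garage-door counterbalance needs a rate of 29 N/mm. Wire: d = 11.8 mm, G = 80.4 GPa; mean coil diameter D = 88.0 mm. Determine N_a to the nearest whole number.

10

N_a = Gd⁴/(8D³k) = (80.4×10³ × 11.8⁴)/(8 × 88.0³ × 29)
    = 1.55878e+09 / 1.58102e+08 = 9.859 → 10 coils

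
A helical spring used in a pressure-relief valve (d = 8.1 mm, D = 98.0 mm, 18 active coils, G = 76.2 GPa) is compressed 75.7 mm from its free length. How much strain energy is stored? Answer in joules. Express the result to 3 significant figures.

k = Gd⁴/(8D³N_a) = (76.2×10³)(8.1⁴)/(8·98.0³·18) = 2.4202 N/mm
U = ½kδ² = 0.5 × 2.4202 × 75.7² = 6934.5 N·mm = 6.9345 J

6.93 J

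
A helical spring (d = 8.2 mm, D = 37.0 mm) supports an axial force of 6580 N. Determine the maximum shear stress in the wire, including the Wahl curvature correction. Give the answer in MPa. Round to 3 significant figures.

Spring index C = D/d = 37.0/8.2 = 4.5122
K_W = (4C−1)/(4C−4) + 0.615/C = 17.049/14.049 + 0.1363 = 1.3498
τ₀ = 8FD/(πd³) = 8·6580·37.0/(π·8.2³) = 1.94768e+06/1732.2 = 1124.4 MPa
τ_max = K·τ₀ = 1.3498 × 1124.4 = 1517.8 MPa

1520 MPa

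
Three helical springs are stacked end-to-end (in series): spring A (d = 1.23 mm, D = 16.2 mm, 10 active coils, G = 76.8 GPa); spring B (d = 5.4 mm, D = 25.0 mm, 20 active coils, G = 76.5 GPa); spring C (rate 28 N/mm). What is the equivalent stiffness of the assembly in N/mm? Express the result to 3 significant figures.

0.498 N/mm

k_A = Gd⁴/(8D³N_a) = (76.8×10³)(1.23⁴)/(8·16.2³·10) = 0.51683 N/mm
k_B = Gd⁴/(8D³N_a) = (76.5×10³)(5.4⁴)/(8·25.0³·20) = 26.019 N/mm
Series: 1/k_eq = 1/0.51683 + 1/26.019 + 1/28 = 2.009; k_eq = 0.49775 N/mm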